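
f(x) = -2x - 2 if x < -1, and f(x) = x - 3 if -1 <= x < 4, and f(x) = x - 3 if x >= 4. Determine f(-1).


-1 satisfies -1 <= x < 4
f(-1) = -4

-4


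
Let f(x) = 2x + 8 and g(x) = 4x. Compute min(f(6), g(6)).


f(6) = 20
g(6) = 24
min = 20

20


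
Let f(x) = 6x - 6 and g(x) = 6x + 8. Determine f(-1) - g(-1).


f(-1) = -12
g(-1) = 2
Difference = -14

-14


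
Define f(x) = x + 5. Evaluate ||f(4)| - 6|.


f(4) = 9
|9| = 9
|9 - 6| = 3

3


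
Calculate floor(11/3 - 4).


11/3 = 3.6667
3.6667 - 4 = -0.3333
floor(-0.3333) = -1

-1


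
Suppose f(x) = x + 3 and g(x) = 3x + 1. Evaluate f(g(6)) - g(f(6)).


f(g(6)) = 22
g(f(6)) = 28
Difference = -6

-6


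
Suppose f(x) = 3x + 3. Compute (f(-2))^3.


-27


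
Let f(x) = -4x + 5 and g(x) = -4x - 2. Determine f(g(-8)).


g(-8) = 30
f(30) = -115

-115


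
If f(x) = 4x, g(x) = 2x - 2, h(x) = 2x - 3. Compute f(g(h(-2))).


h(-2) = -7
g(-7) = -16
f(-16) = -64

-64


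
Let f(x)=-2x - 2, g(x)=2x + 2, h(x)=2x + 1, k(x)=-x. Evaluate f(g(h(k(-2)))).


k(-2) = 2
h(2) = 5
g(5) = 12
f(12) = -26

-26


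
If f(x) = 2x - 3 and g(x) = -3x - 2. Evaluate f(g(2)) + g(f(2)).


-24


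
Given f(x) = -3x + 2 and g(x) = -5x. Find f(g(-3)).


-43


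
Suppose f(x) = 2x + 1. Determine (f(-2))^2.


f(-2) = -3
(-3)^2 = 9

9


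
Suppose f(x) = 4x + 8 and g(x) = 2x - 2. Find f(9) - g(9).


28


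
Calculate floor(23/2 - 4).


23/2 = 11.5
11.5 - 4 = 7.5
floor(7.5) = 7

7


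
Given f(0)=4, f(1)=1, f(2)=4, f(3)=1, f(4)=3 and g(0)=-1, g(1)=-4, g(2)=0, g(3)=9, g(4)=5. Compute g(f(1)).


f(1) = 1
g(1) = -4

-4


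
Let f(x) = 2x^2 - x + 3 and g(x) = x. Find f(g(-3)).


g(-3) = -3
f(-3) = 2*(-3)^2 - 1*(-3) + 3 = 24

24


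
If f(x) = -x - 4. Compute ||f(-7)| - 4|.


1


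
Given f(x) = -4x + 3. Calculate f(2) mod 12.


f(2) = -5
-5 mod 12 = 7

7


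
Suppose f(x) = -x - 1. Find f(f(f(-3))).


f(-3) = 2
f(2) = -3
f(-3) = 2

2


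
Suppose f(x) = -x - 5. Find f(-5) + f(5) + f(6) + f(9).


f(-5) = 0
f(5) = -10
f(6) = -11
f(9) = -14
Sum = -35

-35


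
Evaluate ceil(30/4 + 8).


30/4 = 7.5
7.5 + 8 = 15.5
ceil(15.5) = 16

16


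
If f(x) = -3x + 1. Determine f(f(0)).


f(0) = 1
f(1) = -2

-2


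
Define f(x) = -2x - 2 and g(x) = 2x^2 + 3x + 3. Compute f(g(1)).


-18


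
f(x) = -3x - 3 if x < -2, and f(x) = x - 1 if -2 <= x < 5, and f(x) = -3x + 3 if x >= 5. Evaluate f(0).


0 satisfies -2 <= x < 5
f(0) = -1

-1


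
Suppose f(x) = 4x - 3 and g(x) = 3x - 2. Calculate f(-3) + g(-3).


f(-3) = -15
g(-3) = -11
Sum = -26

-26


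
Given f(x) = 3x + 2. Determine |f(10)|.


f(10) = 32
|32| = 32

32


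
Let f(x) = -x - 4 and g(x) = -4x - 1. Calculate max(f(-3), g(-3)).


f(-3) = -1
g(-3) = 11
max = 11

11


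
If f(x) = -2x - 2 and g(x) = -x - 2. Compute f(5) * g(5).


f(5) = -12
g(5) = -7
Product = 84

84


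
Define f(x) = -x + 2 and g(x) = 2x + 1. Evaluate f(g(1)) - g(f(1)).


-4


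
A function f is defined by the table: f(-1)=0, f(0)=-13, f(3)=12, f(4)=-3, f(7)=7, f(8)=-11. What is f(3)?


Reading from the table at x = 3

12


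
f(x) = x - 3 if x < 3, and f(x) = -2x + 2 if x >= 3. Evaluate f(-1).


-1 satisfies x < 3
f(-1) = -4

-4


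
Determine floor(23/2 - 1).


23/2 = 11.5
11.5 - 1 = 10.5
floor(10.5) = 10

10


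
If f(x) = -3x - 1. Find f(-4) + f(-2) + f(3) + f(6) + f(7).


f(-4) = 11
f(-2) = 5
f(3) = -10
f(6) = -19
f(7) = -22
Sum = -35

-35


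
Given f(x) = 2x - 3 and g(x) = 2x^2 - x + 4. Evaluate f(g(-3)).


g(-3) = 25
f(25) = 47

47


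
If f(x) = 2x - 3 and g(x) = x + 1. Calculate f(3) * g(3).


f(3) = 3
g(3) = 4
Product = 12

12


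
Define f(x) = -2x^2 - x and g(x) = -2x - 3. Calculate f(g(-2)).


g(-2) = 1
f(1) = (-2)*(1)^2 - 1*(1) = -3

-3


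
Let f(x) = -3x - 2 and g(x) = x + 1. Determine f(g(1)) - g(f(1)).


f(g(1)) = -8
g(f(1)) = -4
Difference = -4

-4


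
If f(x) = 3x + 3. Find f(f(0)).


f(0) = 3
f(3) = 12

12


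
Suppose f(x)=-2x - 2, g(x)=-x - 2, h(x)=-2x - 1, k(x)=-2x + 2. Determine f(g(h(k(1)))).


0


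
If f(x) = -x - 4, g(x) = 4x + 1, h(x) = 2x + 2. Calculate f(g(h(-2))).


h(-2) = -2
g(-2) = -7
f(-7) = 3

3


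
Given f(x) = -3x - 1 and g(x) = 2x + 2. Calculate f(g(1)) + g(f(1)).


f(g(1)) = -13
g(f(1)) = -6
Sum = -19

-19


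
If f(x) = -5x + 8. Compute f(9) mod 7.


f(9) = -37
-37 mod 7 = 5

5


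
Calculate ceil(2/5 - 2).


-1


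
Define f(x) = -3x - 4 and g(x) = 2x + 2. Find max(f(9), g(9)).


f(9) = -31
g(9) = 20
max = 20

20


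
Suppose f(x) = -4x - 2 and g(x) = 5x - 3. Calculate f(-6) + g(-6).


f(-6) = 22
g(-6) = -33
Sum = -11

-11


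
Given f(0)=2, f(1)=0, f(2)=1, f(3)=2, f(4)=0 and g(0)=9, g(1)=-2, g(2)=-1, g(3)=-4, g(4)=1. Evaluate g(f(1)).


f(1) = 0
g(0) = 9

9


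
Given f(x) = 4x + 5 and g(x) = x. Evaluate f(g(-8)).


-27


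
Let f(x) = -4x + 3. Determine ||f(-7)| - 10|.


f(-7) = 31
|31| = 31
|31 - 10| = 21

21


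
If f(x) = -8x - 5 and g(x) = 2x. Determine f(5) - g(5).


f(5) = -45
g(5) = 10
Difference = -55

-55


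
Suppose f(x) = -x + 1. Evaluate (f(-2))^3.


f(-2) = 3
(3)^3 = 27

27


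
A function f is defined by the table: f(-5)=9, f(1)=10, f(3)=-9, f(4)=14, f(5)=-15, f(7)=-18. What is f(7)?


-18


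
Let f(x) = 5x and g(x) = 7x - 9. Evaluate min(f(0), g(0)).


f(0) = 0
g(0) = -9
min = -9

-9


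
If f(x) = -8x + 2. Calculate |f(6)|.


46


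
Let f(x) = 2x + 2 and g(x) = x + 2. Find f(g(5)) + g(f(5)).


f(g(5)) = 16
g(f(5)) = 14
Sum = 30

30


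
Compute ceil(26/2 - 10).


3


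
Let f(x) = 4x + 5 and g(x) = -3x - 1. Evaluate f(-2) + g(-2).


2


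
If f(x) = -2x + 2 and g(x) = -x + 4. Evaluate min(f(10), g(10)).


f(10) = -18
g(10) = -6
min = -18

-18


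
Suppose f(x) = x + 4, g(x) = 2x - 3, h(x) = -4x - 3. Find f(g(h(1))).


h(1) = -7
g(-7) = -17
f(-17) = -13

-13


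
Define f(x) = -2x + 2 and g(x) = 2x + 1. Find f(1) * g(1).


0


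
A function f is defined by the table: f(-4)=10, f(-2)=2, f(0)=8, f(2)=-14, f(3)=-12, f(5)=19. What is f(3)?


Reading from the table at x = 3

-12


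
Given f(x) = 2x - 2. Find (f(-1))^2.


f(-1) = -4
(-4)^2 = 16

16


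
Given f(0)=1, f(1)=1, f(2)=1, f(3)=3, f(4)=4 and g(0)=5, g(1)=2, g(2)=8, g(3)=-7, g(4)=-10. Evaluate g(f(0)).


f(0) = 1
g(1) = 2

2


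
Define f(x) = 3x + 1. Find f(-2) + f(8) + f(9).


f(-2) = -5
f(8) = 25
f(9) = 28
Sum = 48

48


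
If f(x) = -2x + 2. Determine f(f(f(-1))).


f(-1) = 4
f(4) = -6
f(-6) = 14

14


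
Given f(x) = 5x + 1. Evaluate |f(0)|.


f(0) = 1
|1| = 1

1


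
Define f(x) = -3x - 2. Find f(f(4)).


f(4) = -14
f(-14) = 40

40


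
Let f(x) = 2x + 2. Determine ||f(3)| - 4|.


f(3) = 8
|8| = 8
|8 - 4| = 4

4


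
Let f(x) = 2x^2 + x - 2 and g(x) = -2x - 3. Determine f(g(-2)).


g(-2) = 1
f(1) = 2*(1)^2 + 1*(1) - 2 = 1

1


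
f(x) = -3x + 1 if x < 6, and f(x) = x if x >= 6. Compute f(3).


3 satisfies x < 6
f(3) = -8

-8


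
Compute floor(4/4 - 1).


4/4 = 1
1 - 1 = 0
floor(0) = 0

0


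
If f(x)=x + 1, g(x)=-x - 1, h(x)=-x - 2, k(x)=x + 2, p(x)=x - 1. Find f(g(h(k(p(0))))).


p(0) = -1
k(-1) = 1
h(1) = -3
g(-3) = 2
f(2) = 3

3


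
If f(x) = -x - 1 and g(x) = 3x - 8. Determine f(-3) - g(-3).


19


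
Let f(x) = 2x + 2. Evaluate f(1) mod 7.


4


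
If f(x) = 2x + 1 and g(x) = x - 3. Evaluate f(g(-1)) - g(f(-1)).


-3


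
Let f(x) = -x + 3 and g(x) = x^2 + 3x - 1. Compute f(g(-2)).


g(-2) = -3
f(-3) = 6

6


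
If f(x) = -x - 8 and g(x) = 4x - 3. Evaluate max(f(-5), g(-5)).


f(-5) = -3
g(-5) = -23
max = -3

-3


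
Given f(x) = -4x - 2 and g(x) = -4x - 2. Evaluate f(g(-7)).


g(-7) = 26
f(26) = -106

-106


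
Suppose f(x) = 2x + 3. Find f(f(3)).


f(3) = 9
f(9) = 21

21


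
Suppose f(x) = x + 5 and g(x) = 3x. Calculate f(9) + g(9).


41


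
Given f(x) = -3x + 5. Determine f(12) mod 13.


f(12) = -31
-31 mod 13 = 8

8


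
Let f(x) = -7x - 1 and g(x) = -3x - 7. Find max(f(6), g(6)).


-25


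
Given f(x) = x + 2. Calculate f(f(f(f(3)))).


f(3) = 5
f(5) = 7
f(7) = 9
f(9) = 11

11


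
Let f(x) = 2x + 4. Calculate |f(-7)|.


10


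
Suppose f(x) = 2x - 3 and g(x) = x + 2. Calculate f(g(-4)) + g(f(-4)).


f(g(-4)) = -7
g(f(-4)) = -9
Sum = -16

-16


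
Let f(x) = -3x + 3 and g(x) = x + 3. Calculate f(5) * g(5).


f(5) = -12
g(5) = 8
Product = -96

-96


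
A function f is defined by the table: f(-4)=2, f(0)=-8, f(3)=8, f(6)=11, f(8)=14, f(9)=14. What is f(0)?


Reading from the table at x = 0

-8


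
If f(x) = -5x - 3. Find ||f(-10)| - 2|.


f(-10) = 47
|47| = 47
|47 - 2| = 45

45


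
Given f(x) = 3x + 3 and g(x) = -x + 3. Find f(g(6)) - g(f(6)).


12


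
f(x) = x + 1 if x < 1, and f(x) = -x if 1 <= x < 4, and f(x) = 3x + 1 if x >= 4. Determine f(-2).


-1


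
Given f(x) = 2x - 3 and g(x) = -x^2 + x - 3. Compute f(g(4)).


g(4) = -15
f(-15) = -33

-33


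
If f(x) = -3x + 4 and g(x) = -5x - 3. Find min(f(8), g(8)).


f(8) = -20
g(8) = -43
min = -43

-43


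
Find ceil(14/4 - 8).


14/4 = 3.5
3.5 - 8 = -4.5
ceil(-4.5) = -4

-4


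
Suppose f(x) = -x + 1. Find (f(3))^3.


f(3) = -2
(-2)^3 = -8

-8


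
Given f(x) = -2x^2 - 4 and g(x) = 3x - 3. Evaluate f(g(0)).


-22


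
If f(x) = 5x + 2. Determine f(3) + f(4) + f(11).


96


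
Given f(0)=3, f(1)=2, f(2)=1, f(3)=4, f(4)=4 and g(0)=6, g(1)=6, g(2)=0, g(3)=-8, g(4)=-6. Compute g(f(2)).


f(2) = 1
g(1) = 6

6


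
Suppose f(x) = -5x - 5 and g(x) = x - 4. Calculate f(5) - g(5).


f(5) = -30
g(5) = 1
Difference = -31

-31


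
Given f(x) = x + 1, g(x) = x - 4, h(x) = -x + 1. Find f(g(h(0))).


h(0) = 1
g(1) = -3
f(-3) = -2

-2


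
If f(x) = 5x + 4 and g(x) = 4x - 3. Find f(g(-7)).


g(-7) = -31
f(-31) = -151

-151


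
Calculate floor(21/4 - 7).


21/4 = 5.25
5.25 - 7 = -1.75
floor(-1.75) = -2

-2


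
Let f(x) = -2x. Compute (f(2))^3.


f(2) = -4
(-4)^3 = -64

-64


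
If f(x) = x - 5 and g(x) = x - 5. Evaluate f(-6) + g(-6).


f(-6) = -11
g(-6) = -11
Sum = -22

-22


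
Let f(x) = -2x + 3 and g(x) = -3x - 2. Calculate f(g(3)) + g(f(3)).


f(g(3)) = 25
g(f(3)) = 7
Sum = 32

32


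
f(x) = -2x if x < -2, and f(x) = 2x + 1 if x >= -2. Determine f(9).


19


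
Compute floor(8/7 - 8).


-7


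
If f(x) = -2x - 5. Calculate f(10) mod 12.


f(10) = -25
-25 mod 12 = 11

11


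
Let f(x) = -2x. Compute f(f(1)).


f(1) = -2
f(-2) = 4

4


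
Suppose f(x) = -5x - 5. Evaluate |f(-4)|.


f(-4) = 15
|15| = 15

15


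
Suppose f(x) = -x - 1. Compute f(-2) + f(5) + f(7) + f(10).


f(-2) = 1
f(5) = -6
f(7) = -8
f(10) = -11
Sum = -24

-24


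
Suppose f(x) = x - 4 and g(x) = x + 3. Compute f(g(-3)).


-4


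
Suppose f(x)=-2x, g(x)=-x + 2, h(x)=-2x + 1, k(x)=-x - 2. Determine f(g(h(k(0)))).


6


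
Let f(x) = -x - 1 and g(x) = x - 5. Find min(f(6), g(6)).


-7


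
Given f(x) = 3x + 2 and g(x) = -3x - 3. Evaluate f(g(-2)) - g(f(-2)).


f(g(-2)) = 11
g(f(-2)) = 9
Difference = 2

2


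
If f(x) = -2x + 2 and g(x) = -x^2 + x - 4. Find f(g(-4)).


g(-4) = -24
f(-24) = 50

50


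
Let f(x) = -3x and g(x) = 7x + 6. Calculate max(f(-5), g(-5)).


f(-5) = 15
g(-5) = -29
max = 15

15


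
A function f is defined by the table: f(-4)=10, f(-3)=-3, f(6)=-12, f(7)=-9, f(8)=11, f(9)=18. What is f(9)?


Reading from the table at x = 9

18


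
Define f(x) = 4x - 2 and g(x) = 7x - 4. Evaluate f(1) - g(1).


f(1) = 2
g(1) = 3
Difference = -1

-1


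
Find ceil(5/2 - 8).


-5


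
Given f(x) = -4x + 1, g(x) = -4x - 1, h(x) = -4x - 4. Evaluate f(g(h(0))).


h(0) = -4
g(-4) = 15
f(15) = -59

-59


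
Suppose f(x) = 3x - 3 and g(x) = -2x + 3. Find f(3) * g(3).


f(3) = 6
g(3) = -3
Product = -18

-18


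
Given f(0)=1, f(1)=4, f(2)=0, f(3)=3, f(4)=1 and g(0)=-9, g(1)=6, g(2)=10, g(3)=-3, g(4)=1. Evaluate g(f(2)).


f(2) = 0
g(0) = -9

-9


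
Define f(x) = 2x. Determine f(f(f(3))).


f(3) = 6
f(6) = 12
f(12) = 24

24


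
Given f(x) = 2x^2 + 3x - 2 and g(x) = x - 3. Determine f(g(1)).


0


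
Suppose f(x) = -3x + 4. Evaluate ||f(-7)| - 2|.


f(-7) = 25
|25| = 25
|25 - 2| = 23

23


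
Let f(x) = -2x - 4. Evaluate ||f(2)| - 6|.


f(2) = -8
|-8| = 8
|8 - 6| = 2

2


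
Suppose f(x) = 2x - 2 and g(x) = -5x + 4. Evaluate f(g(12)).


-114


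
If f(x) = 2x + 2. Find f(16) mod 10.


f(16) = 34
34 mod 10 = 4

4


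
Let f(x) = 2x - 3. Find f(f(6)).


15


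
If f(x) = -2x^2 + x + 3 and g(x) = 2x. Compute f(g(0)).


3


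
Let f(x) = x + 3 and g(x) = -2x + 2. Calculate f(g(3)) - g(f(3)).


f(g(3)) = -1
g(f(3)) = -10
Difference = 9

9


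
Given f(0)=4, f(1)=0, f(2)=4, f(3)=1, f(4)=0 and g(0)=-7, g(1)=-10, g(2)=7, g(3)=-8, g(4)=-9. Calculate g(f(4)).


f(4) = 0
g(0) = -7

-7


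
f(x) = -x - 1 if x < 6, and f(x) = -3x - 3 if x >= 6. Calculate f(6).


6 satisfies x >= 6
f(6) = -21

-21


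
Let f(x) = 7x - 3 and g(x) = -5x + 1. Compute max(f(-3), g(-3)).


f(-3) = -24
g(-3) = 16
max = 16

16


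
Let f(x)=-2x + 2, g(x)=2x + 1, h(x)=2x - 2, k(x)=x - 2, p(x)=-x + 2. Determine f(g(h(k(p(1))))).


p(1) = 1
k(1) = -1
h(-1) = -4
g(-4) = -7
f(-7) = 16

16


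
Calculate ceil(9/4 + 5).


8


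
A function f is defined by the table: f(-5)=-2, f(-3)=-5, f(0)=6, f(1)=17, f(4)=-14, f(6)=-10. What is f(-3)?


Reading from the table at x = -3

-5


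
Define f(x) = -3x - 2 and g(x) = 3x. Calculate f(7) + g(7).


f(7) = -23
g(7) = 21
Sum = -2

-2


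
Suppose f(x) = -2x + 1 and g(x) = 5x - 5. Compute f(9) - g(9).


-57


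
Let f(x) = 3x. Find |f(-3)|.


f(-3) = -9
|-9| = 9

9


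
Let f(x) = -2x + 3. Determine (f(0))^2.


9


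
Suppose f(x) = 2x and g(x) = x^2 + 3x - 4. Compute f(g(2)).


g(2) = 6
f(6) = 12

12


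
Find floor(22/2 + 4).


22/2 = 11
11 + 4 = 15
floor(15) = 15

15


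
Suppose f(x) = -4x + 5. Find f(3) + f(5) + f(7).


f(3) = -7
f(5) = -15
f(7) = -23
Sum = -45

-45


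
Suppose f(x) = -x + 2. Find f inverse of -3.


Solve -x + 2 = -3
x = (-3 - 2) / (-1) = 5

5


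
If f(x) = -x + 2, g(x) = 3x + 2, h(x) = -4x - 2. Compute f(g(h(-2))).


h(-2) = 6
g(6) = 20
f(20) = -18

-18


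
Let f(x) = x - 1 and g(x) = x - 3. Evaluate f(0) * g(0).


f(0) = -1
g(0) = -3
Product = 3

3


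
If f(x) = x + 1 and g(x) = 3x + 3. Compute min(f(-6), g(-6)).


f(-6) = -5
g(-6) = -15
min = -15

-15


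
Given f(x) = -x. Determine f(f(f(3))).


f(3) = -3
f(-3) = 3
f(3) = -3

-3


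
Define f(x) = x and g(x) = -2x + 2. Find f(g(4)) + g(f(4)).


f(g(4)) = -6
g(f(4)) = -6
Sum = -12

-12


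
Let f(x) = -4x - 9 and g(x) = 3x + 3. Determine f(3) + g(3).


-9


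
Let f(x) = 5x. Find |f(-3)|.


f(-3) = -15
|-15| = 15

15


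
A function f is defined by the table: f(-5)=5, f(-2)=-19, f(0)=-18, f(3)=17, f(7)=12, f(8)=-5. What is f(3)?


Reading from the table at x = 3

17


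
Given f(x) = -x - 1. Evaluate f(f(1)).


f(1) = -2
f(-2) = 1

1


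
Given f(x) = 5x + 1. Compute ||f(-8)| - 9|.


f(-8) = -39
|-39| = 39
|39 - 9| = 30

30


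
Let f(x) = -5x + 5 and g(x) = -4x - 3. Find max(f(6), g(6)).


f(6) = -25
g(6) = -27
max = -25

-25


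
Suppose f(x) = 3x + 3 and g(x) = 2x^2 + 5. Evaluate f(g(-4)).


g(-4) = 37
f(37) = 114

114


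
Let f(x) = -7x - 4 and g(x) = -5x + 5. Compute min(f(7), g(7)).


f(7) = -53
g(7) = -30
min = -53

-53


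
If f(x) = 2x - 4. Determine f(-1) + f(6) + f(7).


12


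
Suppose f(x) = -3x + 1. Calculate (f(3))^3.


-512


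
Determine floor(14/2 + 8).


14/2 = 7
7 + 8 = 15
floor(15) = 15

15


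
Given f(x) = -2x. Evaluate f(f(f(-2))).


f(-2) = 4
f(4) = -8
f(-8) = 16

16


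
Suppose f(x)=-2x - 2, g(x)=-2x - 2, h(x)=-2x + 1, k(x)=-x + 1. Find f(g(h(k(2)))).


k(2) = -1
h(-1) = 3
g(3) = -8
f(-8) = 14

14


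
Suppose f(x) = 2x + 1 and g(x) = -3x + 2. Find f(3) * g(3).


f(3) = 7
g(3) = -7
Product = -49

-49


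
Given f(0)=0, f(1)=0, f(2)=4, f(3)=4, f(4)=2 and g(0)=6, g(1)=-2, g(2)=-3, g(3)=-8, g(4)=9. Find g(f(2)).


f(2) = 4
g(4) = 9

9


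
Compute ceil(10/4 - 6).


10/4 = 2.5
2.5 - 6 = -3.5
ceil(-3.5) = -3

-3


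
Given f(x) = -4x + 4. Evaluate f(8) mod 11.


f(8) = -28
-28 mod 11 = 5

5


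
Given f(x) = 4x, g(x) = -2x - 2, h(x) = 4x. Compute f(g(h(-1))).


h(-1) = -4
g(-4) = 6
f(6) = 24

24


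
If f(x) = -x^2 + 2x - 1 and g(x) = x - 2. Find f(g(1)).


g(1) = -1
f(-1) = (-1)*(-1)^2 + 2*(-1) - 1 = -4

-4


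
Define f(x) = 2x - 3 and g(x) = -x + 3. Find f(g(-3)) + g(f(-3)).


f(g(-3)) = 9
g(f(-3)) = 12
Sum = 21

21


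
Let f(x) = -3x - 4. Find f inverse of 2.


-2


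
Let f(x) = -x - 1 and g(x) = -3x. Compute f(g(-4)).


g(-4) = 12
f(12) = -13

-13


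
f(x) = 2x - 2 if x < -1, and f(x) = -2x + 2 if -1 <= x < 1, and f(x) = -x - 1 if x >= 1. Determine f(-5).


-5 satisfies x < -1
f(-5) = -12

-12


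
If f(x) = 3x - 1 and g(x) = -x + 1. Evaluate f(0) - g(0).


f(0) = -1
g(0) = 1
Difference = -2

-2


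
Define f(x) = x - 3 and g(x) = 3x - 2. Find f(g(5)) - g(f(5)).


f(g(5)) = 10
g(f(5)) = 4
Difference = 6

6


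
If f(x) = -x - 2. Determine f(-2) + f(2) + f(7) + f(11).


f(-2) = 0
f(2) = -4
f(7) = -9
f(11) = -13
Sum = -26

-26


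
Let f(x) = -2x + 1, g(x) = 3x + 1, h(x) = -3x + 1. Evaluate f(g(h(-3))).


h(-3) = 10
g(10) = 31
f(31) = -61

-61


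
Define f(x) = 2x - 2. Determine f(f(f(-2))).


f(-2) = -6
f(-6) = -14
f(-14) = -30

-30


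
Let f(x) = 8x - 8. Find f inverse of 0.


Solve 8x - 8 = 0
x = (0 + 8) / 8 = 1

1


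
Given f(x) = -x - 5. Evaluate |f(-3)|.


f(-3) = -2
|-2| = 2

2


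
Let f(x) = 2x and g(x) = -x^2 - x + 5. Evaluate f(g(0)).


g(0) = 5
f(5) = 10

10


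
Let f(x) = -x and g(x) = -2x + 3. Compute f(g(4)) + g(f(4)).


f(g(4)) = 5
g(f(4)) = 11
Sum = 16

16


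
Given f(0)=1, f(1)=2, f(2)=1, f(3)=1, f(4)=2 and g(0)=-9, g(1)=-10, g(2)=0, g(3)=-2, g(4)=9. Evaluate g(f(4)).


f(4) = 2
g(2) = 0

0


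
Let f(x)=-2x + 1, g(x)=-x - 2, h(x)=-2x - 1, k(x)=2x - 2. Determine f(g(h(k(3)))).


-13


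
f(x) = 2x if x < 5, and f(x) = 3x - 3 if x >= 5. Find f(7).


7 satisfies x >= 5
f(7) = 18

18


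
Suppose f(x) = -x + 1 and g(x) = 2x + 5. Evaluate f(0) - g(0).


f(0) = 1
g(0) = 5
Difference = -4

-4


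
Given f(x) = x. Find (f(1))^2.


1


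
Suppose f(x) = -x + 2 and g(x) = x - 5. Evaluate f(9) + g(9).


f(9) = -7
g(9) = 4
Sum = -3

-3


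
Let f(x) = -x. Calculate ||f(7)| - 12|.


f(7) = -7
|-7| = 7
|7 - 12| = 5

5


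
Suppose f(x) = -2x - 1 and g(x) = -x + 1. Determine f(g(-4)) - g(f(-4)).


f(g(-4)) = -11
g(f(-4)) = -6
Difference = -5

-5


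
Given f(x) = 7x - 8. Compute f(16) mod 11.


f(16) = 104
104 mod 11 = 5

5


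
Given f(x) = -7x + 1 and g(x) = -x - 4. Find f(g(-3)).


g(-3) = -1
f(-1) = 8

8


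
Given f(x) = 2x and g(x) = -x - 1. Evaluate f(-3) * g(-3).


-12


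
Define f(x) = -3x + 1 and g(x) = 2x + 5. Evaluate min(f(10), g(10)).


f(10) = -29
g(10) = 25
min = -29

-29


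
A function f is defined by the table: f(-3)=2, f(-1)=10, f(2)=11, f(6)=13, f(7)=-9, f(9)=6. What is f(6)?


Reading from the table at x = 6

13


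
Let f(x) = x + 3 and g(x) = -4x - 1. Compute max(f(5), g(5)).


f(5) = 8
g(5) = -21
max = 8

8


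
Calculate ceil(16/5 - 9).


16/5 = 3.2
3.2 - 9 = -5.8
ceil(-5.8) = -5

-5


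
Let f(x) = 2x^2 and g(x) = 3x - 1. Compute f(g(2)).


50


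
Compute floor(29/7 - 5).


29/7 = 4.1429
4.1429 - 5 = -0.8571
floor(-0.8571) = -1

-1


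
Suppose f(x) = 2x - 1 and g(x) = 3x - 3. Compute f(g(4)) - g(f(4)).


f(g(4)) = 17
g(f(4)) = 18
Difference = -1

-1


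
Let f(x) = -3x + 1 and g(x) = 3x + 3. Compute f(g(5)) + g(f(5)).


f(g(5)) = -53
g(f(5)) = -39
Sum = -92

-92


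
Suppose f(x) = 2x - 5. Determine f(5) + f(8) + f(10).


f(5) = 5
f(8) = 11
f(10) = 15
Sum = 31

31


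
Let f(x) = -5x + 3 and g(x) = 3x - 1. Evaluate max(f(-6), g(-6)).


f(-6) = 33
g(-6) = -19
max = 33

33


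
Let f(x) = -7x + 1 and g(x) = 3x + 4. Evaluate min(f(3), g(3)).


f(3) = -20
g(3) = 13
min = -20

-20


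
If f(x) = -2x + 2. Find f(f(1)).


f(1) = 0
f(0) = 2

2


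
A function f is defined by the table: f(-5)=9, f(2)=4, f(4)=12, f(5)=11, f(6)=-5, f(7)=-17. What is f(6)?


-5


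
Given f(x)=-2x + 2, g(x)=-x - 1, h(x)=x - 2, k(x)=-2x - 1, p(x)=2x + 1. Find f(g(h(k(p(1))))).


p(1) = 3
k(3) = -7
h(-7) = -9
g(-9) = 8
f(8) = -14

-14


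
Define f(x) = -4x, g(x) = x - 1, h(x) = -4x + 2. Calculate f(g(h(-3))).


h(-3) = 14
g(14) = 13
f(13) = -52

-52


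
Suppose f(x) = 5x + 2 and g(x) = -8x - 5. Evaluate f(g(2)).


g(2) = -21
f(-21) = -103

-103


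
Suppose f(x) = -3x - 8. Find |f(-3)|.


f(-3) = 1
|1| = 1

1


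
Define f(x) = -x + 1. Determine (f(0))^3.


f(0) = 1
(1)^3 = 1

1


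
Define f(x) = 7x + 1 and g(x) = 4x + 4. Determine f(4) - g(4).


f(4) = 29
g(4) = 20
Difference = 9

9


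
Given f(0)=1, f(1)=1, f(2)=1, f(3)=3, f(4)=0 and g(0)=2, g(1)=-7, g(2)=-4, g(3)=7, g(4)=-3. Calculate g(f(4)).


f(4) = 0
g(0) = 2

2


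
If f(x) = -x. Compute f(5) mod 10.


f(5) = -5
-5 mod 10 = 5

5


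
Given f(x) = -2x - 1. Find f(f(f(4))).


f(4) = -9
f(-9) = 17
f(17) = -35

-35


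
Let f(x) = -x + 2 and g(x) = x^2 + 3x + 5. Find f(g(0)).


g(0) = 5
f(5) = -3

-3


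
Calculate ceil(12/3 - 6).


12/3 = 4
4 - 6 = -2
ceil(-2) = -2

-2


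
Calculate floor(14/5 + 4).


14/5 = 2.8
2.8 + 4 = 6.8
floor(6.8) = 6

6


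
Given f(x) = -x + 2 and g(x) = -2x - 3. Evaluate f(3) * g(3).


f(3) = -1
g(3) = -9
Product = 9

9


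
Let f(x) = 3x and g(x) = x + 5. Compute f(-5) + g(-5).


-15


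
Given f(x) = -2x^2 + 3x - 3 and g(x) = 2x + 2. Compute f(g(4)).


g(4) = 10
f(10) = (-2)*(10)^2 + 3*(10) - 3 = -173

-173


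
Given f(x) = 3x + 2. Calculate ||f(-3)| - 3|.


f(-3) = -7
|-7| = 7
|7 - 3| = 4

4


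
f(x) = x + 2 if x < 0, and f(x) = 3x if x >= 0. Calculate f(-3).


-3 satisfies x < 0
f(-3) = -1

-1


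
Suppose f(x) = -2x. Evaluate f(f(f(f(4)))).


f(4) = -8
f(-8) = 16
f(16) = -32
f(-32) = 64

64


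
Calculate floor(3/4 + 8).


3/4 = 0.75
0.75 + 8 = 8.75
floor(8.75) = 8

8


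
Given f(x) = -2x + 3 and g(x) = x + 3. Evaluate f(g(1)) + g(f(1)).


f(g(1)) = -5
g(f(1)) = 4
Sum = -1

-1


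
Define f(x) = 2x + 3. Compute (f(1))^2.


f(1) = 5
(5)^2 = 25

25


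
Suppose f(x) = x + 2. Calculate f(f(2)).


f(2) = 4
f(4) = 6

6


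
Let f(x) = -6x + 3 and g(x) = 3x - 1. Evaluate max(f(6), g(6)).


f(6) = -33
g(6) = 17
max = 17

17


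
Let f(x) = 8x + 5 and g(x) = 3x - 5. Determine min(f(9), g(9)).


f(9) = 77
g(9) = 22
min = 22

22


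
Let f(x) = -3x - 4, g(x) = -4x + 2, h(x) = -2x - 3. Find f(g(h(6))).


h(6) = -15
g(-15) = 62
f(62) = -190

-190


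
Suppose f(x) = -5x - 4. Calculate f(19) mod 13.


f(19) = -99
-99 mod 13 = 5

5


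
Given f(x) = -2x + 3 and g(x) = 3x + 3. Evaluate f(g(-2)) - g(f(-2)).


f(g(-2)) = 9
g(f(-2)) = 24
Difference = -15

-15


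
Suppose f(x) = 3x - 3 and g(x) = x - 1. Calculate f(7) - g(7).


f(7) = 18
g(7) = 6
Difference = 12

12


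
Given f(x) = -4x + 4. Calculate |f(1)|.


0


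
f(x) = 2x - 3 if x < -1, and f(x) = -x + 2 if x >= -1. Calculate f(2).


2 satisfies x >= -1
f(2) = 0

0


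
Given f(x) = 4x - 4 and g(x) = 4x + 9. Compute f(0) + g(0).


f(0) = -4
g(0) = 9
Sum = 5

5


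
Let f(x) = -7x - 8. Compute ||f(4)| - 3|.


f(4) = -36
|-36| = 36
|36 - 3| = 33

33


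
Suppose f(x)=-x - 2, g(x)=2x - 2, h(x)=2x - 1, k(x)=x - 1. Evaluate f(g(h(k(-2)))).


k(-2) = -3
h(-3) = -7
g(-7) = -16
f(-16) = 14

14


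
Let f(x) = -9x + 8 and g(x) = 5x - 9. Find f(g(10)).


g(10) = 41
f(41) = -361

-361


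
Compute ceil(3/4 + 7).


3/4 = 0.75
0.75 + 7 = 7.75
ceil(7.75) = 8

8


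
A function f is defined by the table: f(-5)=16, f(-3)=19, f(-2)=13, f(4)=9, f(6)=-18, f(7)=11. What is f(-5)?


Reading from the table at x = -5

16


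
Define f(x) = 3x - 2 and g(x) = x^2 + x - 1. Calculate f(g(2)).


13


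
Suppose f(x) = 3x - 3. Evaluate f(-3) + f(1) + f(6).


f(-3) = -12
f(1) = 0
f(6) = 15
Sum = 3

3


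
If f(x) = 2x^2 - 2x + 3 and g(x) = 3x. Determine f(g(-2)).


87


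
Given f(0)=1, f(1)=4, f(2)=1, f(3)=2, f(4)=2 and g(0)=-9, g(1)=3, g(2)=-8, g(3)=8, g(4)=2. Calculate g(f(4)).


f(4) = 2
g(2) = -8

-8


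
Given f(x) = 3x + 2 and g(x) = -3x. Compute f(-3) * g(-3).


f(-3) = -7
g(-3) = 9
Product = -63

-63


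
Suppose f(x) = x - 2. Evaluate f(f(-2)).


f(-2) = -4
f(-4) = -6

-6


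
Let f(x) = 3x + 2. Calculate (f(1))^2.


25


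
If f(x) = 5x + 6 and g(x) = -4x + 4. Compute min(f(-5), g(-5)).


f(-5) = -19
g(-5) = 24
min = -19

-19


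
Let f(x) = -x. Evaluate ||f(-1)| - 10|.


f(-1) = 1
|1| = 1
|1 - 10| = 9

9


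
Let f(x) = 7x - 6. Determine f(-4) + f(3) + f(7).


f(-4) = -34
f(3) = 15
f(7) = 43
Sum = 24

24


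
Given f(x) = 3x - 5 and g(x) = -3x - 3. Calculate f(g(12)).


g(12) = -39
f(-39) = -122

-122


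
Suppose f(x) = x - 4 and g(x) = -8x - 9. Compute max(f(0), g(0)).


f(0) = -4
g(0) = -9
max = -4

-4


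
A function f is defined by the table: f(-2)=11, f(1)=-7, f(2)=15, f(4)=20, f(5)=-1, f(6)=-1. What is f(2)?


15


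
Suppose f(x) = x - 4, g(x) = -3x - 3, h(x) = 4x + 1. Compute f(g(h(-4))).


h(-4) = -15
g(-15) = 42
f(42) = 38

38


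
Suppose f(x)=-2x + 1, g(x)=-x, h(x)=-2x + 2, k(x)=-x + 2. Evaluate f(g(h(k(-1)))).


-7


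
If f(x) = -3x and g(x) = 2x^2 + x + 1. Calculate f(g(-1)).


g(-1) = 2
f(2) = -6

-6


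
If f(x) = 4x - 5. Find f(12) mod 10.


f(12) = 43
43 mod 10 = 3

3


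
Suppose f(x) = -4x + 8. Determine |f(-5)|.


28


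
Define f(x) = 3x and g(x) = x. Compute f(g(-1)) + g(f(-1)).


f(g(-1)) = -3
g(f(-1)) = -3
Sum = -6

-6


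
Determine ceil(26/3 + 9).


26/3 = 8.6667
8.6667 + 9 = 17.6667
ceil(17.6667) = 18

18


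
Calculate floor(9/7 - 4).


-3


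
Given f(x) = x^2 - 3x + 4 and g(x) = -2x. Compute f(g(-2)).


g(-2) = 4
f(4) = 1*(4)^2 - 3*(4) + 4 = 8

8


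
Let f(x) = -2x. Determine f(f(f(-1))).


8


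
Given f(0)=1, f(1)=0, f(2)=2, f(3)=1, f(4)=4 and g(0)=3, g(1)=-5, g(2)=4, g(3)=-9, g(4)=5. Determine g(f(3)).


-5


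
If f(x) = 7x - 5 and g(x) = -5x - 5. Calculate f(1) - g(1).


12


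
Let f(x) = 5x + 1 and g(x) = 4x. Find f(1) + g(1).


f(1) = 6
g(1) = 4
Sum = 10

10


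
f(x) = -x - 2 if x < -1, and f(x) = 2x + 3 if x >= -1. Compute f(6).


6 satisfies x >= -1
f(6) = 15

15


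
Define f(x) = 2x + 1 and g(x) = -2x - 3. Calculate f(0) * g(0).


-3


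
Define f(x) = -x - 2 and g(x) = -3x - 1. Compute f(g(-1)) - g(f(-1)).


f(g(-1)) = -4
g(f(-1)) = 2
Difference = -6

-6


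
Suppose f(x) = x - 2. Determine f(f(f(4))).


f(4) = 2
f(2) = 0
f(0) = -2

-2


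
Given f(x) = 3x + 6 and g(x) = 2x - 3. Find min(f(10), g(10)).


f(10) = 36
g(10) = 17
min = 17

17


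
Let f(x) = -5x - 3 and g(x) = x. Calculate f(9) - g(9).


f(9) = -48
g(9) = 9
Difference = -57

-57


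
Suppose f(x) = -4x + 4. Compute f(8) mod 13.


f(8) = -28
-28 mod 13 = 11

11


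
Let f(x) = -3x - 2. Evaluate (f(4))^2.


f(4) = -14
(-14)^2 = 196

196


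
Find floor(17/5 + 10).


17/5 = 3.4
3.4 + 10 = 13.4
floor(13.4) = 13

13


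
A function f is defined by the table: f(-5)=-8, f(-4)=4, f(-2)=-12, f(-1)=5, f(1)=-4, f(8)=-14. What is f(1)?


Reading from the table at x = 1

-4


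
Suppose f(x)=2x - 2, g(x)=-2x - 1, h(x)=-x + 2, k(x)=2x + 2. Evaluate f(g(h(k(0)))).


k(0) = 2
h(2) = 0
g(0) = -1
f(-1) = -4

-4


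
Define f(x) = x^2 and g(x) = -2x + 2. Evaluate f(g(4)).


36


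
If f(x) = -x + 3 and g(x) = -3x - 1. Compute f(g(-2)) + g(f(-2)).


f(g(-2)) = -2
g(f(-2)) = -16
Sum = -18

-18


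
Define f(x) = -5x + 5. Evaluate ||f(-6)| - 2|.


f(-6) = 35
|35| = 35
|35 - 2| = 33

33


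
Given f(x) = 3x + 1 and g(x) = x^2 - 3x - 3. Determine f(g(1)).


g(1) = -5
f(-5) = -14

-14


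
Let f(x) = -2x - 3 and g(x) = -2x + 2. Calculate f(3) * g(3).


f(3) = -9
g(3) = -4
Product = 36

36


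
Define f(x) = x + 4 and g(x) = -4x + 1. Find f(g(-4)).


g(-4) = 17
f(17) = 21

21


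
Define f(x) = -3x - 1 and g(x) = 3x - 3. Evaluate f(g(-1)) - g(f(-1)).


f(g(-1)) = 17
g(f(-1)) = 3
Difference = 14

14


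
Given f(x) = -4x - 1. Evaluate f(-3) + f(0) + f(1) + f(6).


f(-3) = 11
f(0) = -1
f(1) = -5
f(6) = -25
Sum = -20

-20


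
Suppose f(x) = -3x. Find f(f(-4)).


f(-4) = 12
f(12) = -36

-36


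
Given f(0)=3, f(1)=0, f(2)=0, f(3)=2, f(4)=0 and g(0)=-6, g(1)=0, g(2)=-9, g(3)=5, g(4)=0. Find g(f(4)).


f(4) = 0
g(0) = -6

-6


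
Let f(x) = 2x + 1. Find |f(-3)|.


f(-3) = -5
|-5| = 5

5


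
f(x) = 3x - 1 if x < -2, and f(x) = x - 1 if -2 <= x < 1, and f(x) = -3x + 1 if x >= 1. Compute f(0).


-1


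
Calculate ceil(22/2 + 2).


13


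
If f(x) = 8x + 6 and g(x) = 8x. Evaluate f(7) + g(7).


f(7) = 62
g(7) = 56
Sum = 118

118


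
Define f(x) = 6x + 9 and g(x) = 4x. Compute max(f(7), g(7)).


f(7) = 51
g(7) = 28
max = 51

51


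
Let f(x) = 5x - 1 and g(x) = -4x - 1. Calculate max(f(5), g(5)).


f(5) = 24
g(5) = -21
max = 24

24


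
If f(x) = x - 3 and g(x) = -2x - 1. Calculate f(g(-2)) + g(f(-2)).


f(g(-2)) = 0
g(f(-2)) = 9
Sum = 9

9


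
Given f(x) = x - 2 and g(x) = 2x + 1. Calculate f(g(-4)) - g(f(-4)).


f(g(-4)) = -9
g(f(-4)) = -11
Difference = 2

2


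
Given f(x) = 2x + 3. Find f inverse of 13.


Solve 2x + 3 = 13
x = (13 - 3) / 2 = 5

5


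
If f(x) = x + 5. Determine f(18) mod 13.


f(18) = 23
23 mod 13 = 10

10


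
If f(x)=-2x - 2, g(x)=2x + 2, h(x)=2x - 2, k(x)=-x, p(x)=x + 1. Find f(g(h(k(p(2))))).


p(2) = 3
k(3) = -3
h(-3) = -8
g(-8) = -14
f(-14) = 26

26


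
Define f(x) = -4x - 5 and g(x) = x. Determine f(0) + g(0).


f(0) = -5
g(0) = 0
Sum = -5

-5


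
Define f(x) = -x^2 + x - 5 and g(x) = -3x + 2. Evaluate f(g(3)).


g(3) = -7
f(-7) = (-1)*(-7)^2 + 1*(-7) - 5 = -61

-61


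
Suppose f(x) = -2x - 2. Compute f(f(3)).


f(3) = -8
f(-8) = 14

14


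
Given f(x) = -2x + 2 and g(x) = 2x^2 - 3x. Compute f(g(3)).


g(3) = 9
f(9) = -16

-16


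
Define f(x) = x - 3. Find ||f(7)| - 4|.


f(7) = 4
|4| = 4
|4 - 4| = 0

0


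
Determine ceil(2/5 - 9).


2/5 = 0.4
0.4 - 9 = -8.6
ceil(-8.6) = -8

-8


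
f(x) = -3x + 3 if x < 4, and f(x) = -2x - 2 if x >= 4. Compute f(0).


0 satisfies x < 4
f(0) = 3

3


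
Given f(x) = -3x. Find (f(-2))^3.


216


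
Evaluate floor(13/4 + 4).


7


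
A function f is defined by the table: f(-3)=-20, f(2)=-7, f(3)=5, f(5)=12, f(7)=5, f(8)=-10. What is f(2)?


Reading from the table at x = 2

-7


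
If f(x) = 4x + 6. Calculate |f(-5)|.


14


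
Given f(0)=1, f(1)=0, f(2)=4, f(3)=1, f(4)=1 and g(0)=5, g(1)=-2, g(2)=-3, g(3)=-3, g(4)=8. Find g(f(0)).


f(0) = 1
g(1) = -2

-2


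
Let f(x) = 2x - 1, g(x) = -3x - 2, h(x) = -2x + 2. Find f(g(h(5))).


h(5) = -8
g(-8) = 22
f(22) = 43

43


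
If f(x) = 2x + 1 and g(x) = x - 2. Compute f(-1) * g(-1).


f(-1) = -1
g(-1) = -3
Product = 3

3


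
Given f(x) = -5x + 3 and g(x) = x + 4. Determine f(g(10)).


-67


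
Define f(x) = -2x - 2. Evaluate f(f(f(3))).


f(3) = -8
f(-8) = 14
f(14) = -30

-30


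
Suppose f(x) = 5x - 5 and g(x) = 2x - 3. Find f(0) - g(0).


f(0) = -5
g(0) = -3
Difference = -2

-2


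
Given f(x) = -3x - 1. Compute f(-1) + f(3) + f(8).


f(-1) = 2
f(3) = -10
f(8) = -25
Sum = -33

-33


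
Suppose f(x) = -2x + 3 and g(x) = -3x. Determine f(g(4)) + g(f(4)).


f(g(4)) = 27
g(f(4)) = 15
Sum = 42

42


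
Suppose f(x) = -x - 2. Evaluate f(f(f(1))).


f(1) = -3
f(-3) = 1
f(1) = -3

-3


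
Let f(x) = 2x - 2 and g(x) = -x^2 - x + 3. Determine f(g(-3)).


g(-3) = -3
f(-3) = -8

-8


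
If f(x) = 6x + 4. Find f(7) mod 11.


2


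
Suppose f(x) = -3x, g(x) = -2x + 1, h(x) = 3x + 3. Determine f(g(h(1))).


h(1) = 6
g(6) = -11
f(-11) = 33

33


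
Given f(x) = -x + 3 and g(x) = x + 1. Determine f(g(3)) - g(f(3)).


f(g(3)) = -1
g(f(3)) = 1
Difference = -2

-2


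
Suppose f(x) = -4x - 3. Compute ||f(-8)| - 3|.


f(-8) = 29
|29| = 29
|29 - 3| = 26

26


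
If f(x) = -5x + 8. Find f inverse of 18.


Solve -5x + 8 = 18
x = (18 - 8) / (-5) = -2

-2


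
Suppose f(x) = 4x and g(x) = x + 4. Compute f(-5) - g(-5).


-19


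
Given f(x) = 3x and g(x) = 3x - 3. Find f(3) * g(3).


f(3) = 9
g(3) = 6
Product = 54

54


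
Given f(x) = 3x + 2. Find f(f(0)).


f(0) = 2
f(2) = 8

8


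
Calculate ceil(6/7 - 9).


6/7 = 0.8571
0.8571 - 9 = -8.1429
ceil(-8.1429) = -8

-8


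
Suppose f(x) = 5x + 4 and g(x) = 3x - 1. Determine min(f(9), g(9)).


f(9) = 49
g(9) = 26
min = 26

26


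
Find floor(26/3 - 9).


26/3 = 8.6667
8.6667 - 9 = -0.3333
floor(-0.3333) = -1

-1


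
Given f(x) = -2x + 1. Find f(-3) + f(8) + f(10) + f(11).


f(-3) = 7
f(8) = -15
f(10) = -19
f(11) = -21
Sum = -48

-48


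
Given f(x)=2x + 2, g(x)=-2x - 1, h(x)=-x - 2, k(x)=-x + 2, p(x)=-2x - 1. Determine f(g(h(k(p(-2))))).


p(-2) = 3
k(3) = -1
h(-1) = -1
g(-1) = 1
f(1) = 4

4


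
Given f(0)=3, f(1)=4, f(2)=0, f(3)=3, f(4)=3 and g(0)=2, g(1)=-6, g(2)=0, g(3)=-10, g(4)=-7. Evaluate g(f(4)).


f(4) = 3
g(3) = -10

-10


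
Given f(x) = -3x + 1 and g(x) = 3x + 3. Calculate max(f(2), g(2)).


f(2) = -5
g(2) = 9
max = 9

9


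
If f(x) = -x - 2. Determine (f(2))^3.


f(2) = -4
(-4)^3 = -64

-64


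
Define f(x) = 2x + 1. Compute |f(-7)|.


f(-7) = -13
|-13| = 13

13


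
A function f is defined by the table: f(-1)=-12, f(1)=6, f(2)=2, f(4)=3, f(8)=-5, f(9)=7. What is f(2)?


Reading from the table at x = 2

2


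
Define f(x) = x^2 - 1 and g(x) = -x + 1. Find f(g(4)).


8


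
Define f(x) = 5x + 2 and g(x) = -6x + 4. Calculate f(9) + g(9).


f(9) = 47
g(9) = -50
Sum = -3

-3


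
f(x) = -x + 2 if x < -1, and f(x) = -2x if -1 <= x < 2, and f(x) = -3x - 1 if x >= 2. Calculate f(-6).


-6 satisfies x < -1
f(-6) = 8

8


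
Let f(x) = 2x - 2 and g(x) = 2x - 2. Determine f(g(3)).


g(3) = 4
f(4) = 6

6


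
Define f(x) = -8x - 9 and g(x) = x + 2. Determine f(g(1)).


g(1) = 3
f(3) = -33

-33


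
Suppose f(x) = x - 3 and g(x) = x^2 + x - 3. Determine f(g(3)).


g(3) = 9
f(9) = 6

6


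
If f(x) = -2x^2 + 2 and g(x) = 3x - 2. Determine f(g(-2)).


g(-2) = -8
f(-8) = (-2)*(-8)^2 + 2 = -126

-126


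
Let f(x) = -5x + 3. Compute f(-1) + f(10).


f(-1) = 8
f(10) = -47
Sum = -39

-39


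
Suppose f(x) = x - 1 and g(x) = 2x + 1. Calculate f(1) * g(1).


f(1) = 0
g(1) = 3
Product = 0

0


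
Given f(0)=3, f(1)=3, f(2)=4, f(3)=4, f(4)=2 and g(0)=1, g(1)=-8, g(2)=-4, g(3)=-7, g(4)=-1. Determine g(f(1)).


f(1) = 3
g(3) = -7

-7


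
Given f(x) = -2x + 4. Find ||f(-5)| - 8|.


f(-5) = 14
|14| = 14
|14 - 8| = 6

6


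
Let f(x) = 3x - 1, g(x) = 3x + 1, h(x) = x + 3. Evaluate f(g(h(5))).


h(5) = 8
g(8) = 25
f(25) = 74

74


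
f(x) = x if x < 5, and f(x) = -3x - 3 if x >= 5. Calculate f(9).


9 satisfies x >= 5
f(9) = -30

-30


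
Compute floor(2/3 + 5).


2/3 = 0.6667
0.6667 + 5 = 5.6667
floor(5.6667) = 5

5


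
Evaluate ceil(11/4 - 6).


11/4 = 2.75
2.75 - 6 = -3.25
ceil(-3.25) = -3

-3


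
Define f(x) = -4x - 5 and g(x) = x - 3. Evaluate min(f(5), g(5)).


f(5) = -25
g(5) = 2
min = -25

-25


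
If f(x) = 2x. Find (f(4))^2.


f(4) = 8
(8)^2 = 64

64


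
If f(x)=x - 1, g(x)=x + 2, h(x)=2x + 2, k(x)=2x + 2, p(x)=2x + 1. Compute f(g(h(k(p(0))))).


p(0) = 1
k(1) = 4
h(4) = 10
g(10) = 12
f(12) = 11

11


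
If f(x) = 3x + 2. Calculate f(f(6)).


f(6) = 20
f(20) = 62

62


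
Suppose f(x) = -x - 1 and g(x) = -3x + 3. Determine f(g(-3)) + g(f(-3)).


f(g(-3)) = -13
g(f(-3)) = -3
Sum = -16

-16


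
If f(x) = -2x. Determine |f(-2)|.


f(-2) = 4
|4| = 4

4


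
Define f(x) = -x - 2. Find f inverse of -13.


11


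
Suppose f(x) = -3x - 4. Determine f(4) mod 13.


f(4) = -16
-16 mod 13 = 10

10


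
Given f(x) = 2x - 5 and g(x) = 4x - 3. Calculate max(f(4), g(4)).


f(4) = 3
g(4) = 13
max = 13

13


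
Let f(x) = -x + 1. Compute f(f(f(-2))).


3


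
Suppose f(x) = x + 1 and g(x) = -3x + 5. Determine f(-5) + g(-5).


16


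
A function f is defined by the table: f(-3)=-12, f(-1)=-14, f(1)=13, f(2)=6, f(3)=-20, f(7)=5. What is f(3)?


-20


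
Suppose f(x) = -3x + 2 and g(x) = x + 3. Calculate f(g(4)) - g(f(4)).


f(g(4)) = -19
g(f(4)) = -7
Difference = -12

-12


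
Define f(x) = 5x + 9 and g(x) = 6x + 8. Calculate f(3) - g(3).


f(3) = 24
g(3) = 26
Difference = -2

-2


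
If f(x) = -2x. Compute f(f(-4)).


f(-4) = 8
f(8) = -16

-16


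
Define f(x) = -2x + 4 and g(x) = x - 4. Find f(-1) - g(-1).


f(-1) = 6
g(-1) = -5
Difference = 11

11


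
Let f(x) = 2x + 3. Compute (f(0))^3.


f(0) = 3
(3)^3 = 27

27


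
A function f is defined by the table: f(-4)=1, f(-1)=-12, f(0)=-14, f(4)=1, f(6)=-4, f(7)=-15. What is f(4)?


Reading from the table at x = 4

1


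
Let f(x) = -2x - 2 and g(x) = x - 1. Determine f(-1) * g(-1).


f(-1) = 0
g(-1) = -2
Product = 0

0


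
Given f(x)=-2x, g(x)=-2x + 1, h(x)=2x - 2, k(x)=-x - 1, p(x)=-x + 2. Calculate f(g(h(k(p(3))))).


p(3) = -1
k(-1) = 0
h(0) = -2
g(-2) = 5
f(5) = -10

-10


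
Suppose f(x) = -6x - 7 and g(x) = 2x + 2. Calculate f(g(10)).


-139


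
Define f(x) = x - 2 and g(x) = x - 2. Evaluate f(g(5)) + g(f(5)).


f(g(5)) = 1
g(f(5)) = 1
Sum = 2

2


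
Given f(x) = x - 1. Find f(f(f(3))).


f(3) = 2
f(2) = 1
f(1) = 0

0


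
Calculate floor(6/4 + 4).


6/4 = 1.5
1.5 + 4 = 5.5
floor(5.5) = 5

5


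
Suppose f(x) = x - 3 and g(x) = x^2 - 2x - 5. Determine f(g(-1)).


g(-1) = -2
f(-2) = -5

-5
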